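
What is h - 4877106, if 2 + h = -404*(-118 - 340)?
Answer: -4692076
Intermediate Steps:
h = 185030 (h = -2 - 404*(-118 - 340) = -2 - 404*(-458) = -2 + 185032 = 185030)
h - 4877106 = 185030 - 4877106 = -4692076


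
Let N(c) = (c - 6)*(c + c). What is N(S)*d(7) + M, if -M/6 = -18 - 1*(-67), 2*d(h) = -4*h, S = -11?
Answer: -5530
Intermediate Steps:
d(h) = -2*h (d(h) = (-4*h)/2 = -2*h)
M = -294 (M = -6*(-18 - 1*(-67)) = -6*(-18 + 67) = -6*49 = -294)
N(c) = 2*c*(-6 + c) (N(c) = (-6 + c)*(2*c) = 2*c*(-6 + c))
N(S)*d(7) + M = (2*(-11)*(-6 - 11))*(-2*7) - 294 = (2*(-11)*(-17))*(-14) - 294 = 374*(-14) - 294 = -5236 - 294 = -5530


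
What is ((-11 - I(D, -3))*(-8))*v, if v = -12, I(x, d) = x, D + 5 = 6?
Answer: -1152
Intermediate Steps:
D = 1 (D = -5 + 6 = 1)
((-11 - I(D, -3))*(-8))*v = ((-11 - 1*1)*(-8))*(-12) = ((-11 - 1)*(-8))*(-12) = -12*(-8)*(-12) = 96*(-12) = -1152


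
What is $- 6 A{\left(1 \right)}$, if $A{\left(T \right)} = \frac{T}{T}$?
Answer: $-6$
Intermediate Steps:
$A{\left(T \right)} = 1$
$- 6 A{\left(1 \right)} = \left(-6\right) 1 = -6$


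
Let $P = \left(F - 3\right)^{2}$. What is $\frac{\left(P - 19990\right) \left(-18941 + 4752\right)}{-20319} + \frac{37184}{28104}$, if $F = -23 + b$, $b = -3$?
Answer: $- \frac{24471943279}{1830273} \approx -13371.0$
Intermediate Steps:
$F = -26$ ($F = -23 - 3 = -26$)
$P = 841$ ($P = \left(-26 - 3\right)^{2} = \left(-29\right)^{2} = 841$)
$\frac{\left(P - 19990\right) \left(-18941 + 4752\right)}{-20319} + \frac{37184}{28104} = \frac{\left(841 - 19990\right) \left(-18941 + 4752\right)}{-20319} + \frac{37184}{28104} = \left(-19149\right) \left(-14189\right) \left(- \frac{1}{20319}\right) + 37184 \cdot \frac{1}{28104} = 271705161 \left(- \frac{1}{20319}\right) + \frac{4648}{3513} = - \frac{6966799}{521} + \frac{4648}{3513} = - \frac{24471943279}{1830273}$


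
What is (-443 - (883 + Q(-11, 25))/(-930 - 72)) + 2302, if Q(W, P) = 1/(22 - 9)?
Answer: 12113407/6513 ≈ 1859.9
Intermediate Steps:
Q(W, P) = 1/13
(-443 - (883 + Q(-11, 25))/(-930 - 72)) + 2302 = (-443 - (883 + 1/13)/(-930 - 72)) + 2302 = (-443 - 11480/(13*(-1002))) + 2302 = (-443 - 11480*(-1)/(13*1002)) + 2302 = (-443 - 1*(-5740/6513)) + 2302 = (-443 + 5740/6513) + 2302 = -2879519/6513 + 2302 = 12113407/6513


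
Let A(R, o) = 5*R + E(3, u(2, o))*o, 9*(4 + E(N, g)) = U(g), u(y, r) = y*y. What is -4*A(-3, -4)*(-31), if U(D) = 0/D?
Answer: 124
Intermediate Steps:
U(D) = 0
u(y, r) = y**2
E(N, g) = -4 (E(N, g) = -4 + (1/9)*0 = -4 + 0 = -4)
A(R, o) = -4*o + 5*R (A(R, o) = 5*R - 4*o = -4*o + 5*R)
-4*A(-3, -4)*(-31) = -4*(-4*(-4) + 5*(-3))*(-31) = -4*(16 - 15)*(-31) = -4*(-31) = 124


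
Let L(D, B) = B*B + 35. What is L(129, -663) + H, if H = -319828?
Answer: 119776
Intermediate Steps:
L(D, B) = 35 + B² (L(D, B) = B² + 35 = 35 + B²)
L(129, -663) + H = (35 + (-663)²) - 319828 = (35 + 439569) - 319828 = 439604 - 319828 = 119776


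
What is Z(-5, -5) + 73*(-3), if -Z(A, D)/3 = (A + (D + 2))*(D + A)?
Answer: -459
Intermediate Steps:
Z(A, D) = -3*(A + D)*(2 + A + D) (Z(A, D) = -3*(A + (D + 2))*(D + A) = -3*(A + (2 + D))*(A + D) = -3*(2 + A + D)*(A + D) = -3*(A + D)*(2 + A + D))
Z(-5, -5) + 73*(-3) = (-6*(-5) - 6*(-5) - 3*(-5)**2 - 3*(-5)**2 - 6*(-5)*(-5)) + 73*(-3) = (30 + 30 - 3*25 - 3*25 - 150) - 219 = (30 + 30 - 75 - 75 - 150) - 219 = -240 - 219 = -459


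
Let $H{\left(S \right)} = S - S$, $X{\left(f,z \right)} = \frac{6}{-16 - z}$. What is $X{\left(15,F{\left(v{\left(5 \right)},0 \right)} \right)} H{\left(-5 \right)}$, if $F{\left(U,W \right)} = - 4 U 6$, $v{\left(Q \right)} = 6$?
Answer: $0$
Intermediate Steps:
$F{\left(U,W \right)} = - 24 U$
$H{\left(S \right)} = 0$
$X{\left(15,F{\left(v{\left(5 \right)},0 \right)} \right)} H{\left(-5 \right)} = - \frac{6}{16 - 144} \cdot 0 = - \frac{6}{-128} \cdot 0 = \left(-6\right) \left(- \frac{1}{128}\right) 0 = \frac{3}{64} \cdot 0 = 0$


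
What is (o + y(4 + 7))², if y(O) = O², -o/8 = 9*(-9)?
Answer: 591361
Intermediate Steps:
o = 648 (o = -72*(-9) = -8*(-81) = 648)
(o + y(4 + 7))² = (648 + (4 + 7)²)² = (648 + 11²)² = (648 + 121)² = 769² = 591361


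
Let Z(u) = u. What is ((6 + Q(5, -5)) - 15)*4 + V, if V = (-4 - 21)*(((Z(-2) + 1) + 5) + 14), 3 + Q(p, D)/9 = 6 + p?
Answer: -198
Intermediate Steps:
Q(p, D) = 27 + 9*p (Q(p, D) = -27 + 9*(6 + p) = -27 + (54 + 9*p) = 27 + 9*p)
V = -450 (V = (-4 - 21)*(((-2 + 1) + 5) + 14) = -25*((-1 + 5) + 14) = -25*(4 + 14) = -25*18 = -450)
((6 + Q(5, -5)) - 15)*4 + V = ((6 + (27 + 9*5)) - 15)*4 - 450 = ((6 + (27 + 45)) - 15)*4 - 450 = ((6 + 72) - 15)*4 - 450 = (78 - 15)*4 - 450 = 63*4 - 450 = 252 - 450 = -198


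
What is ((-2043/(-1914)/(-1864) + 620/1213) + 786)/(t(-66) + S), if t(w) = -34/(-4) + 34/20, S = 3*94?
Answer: 5672858463815/2107548625776 ≈ 2.6917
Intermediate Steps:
S = 282
t(w) = 51/5 (t(w) = -34*(-¼) + 34*(1/20) = 17/2 + 17/10 = 51/5)
((-2043/(-1914)/(-1864) + 620/1213) + 786)/(t(-66) + S) = ((-2043/(-1914)/(-1864) + 620/1213) + 786)/(51/5 + 282) = ((-2043*(-1/1914)*(-1/1864) + 620*(1/1213)) + 786)/(1461/5) = (((681/638)*(-1/1864) + 620/1213) + 786)*(5/1461) = ((-681/1189232 + 620/1213) + 786)*(5/1461) = (736497787/1442538416 + 786)*(5/1461) = (1134571692763/1442538416)*(5/1461) = 5672858463815/2107548625776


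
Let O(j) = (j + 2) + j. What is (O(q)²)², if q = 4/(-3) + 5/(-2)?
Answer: 83521/81 ≈ 1031.1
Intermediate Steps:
q = -23/6 (q = 4*(-⅓) + 5*(-½) = -4/3 - 5/2 = -23/6 ≈ -3.8333)
O(j) = 2 + 2*j (O(j) = (2 + j) + j = 2 + 2*j)
(O(q)²)² = ((2 + 2*(-23/6))²)² = ((2 - 23/3)²)² = ((-17/3)²)² = (289/9)² = 83521/81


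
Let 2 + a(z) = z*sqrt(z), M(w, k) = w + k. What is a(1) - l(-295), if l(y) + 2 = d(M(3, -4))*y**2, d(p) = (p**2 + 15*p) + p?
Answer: 1305376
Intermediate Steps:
M(w, k) = k + w
a(z) = -2 + z**(3/2) (a(z) = -2 + z*sqrt(z) = -2 + z**(3/2))
d(p) = p**2 + 16*p
l(y) = -2 - 15*y**2 (l(y) = -2 + ((-4 + 3)*(16 + (-4 + 3)))*y**2 = -2 + (-(16 - 1))*y**2 = -2 + (-1*15)*y**2 = -2 - 15*y**2)
a(1) - l(-295) = (-2 + 1**(3/2)) - (-2 - 15*(-295)**2) = (-2 + 1) - (-2 - 15*87025) = -1 - (-2 - 1305375) = -1 - 1*(-1305377) = -1 + 1305377 = 1305376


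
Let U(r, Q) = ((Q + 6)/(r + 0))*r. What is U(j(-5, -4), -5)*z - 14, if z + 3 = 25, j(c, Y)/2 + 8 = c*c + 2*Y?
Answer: 8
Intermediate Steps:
j(c, Y) = -16 + 2*c**2 + 4*Y (j(c, Y) = -16 + 2*(c*c + 2*Y) = -16 + 2*(c**2 + 2*Y) = -16 + (2*c**2 + 4*Y) = -16 + 2*c**2 + 4*Y)
z = 22 (z = -3 + 25 = 22)
U(r, Q) = 6 + Q (U(r, Q) = ((6 + Q)/r)*r = 6 + Q)
U(j(-5, -4), -5)*z - 14 = (6 - 5)*22 - 14 = 1*22 - 14 = 22 - 14 = 8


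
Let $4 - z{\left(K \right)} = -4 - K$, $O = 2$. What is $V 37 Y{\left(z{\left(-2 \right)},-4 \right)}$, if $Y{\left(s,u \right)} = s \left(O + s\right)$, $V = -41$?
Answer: $-72816$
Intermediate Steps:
$z{\left(K \right)} = 8 + K$ ($z{\left(K \right)} = 4 - \left(-4 - K\right) = 4 + \left(4 + K\right) = 8 + K$)
$Y{\left(s,u \right)} = s \left(2 + s\right)$
$V 37 Y{\left(z{\left(-2 \right)},-4 \right)} = \left(-41\right) 37 \left(8 - 2\right) \left(2 + \left(8 - 2\right)\right) = - 1517 \cdot 6 \left(2 + 6\right) = - 1517 \cdot 6 \cdot 8 = \left(-1517\right) 48 = -72816$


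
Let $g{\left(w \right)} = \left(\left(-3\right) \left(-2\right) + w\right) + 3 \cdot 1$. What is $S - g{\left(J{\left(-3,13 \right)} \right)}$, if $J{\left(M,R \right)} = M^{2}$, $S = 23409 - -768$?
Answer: $24159$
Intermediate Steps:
$S = 24177$ ($S = 23409 + 768 = 24177$)
$g{\left(w \right)} = 9 + w$ ($g{\left(w \right)} = \left(6 + w\right) + 3 = 9 + w$)
$S - g{\left(J{\left(-3,13 \right)} \right)} = 24177 - \left(9 + \left(-3\right)^{2}\right) = 24177 - \left(9 + 9\right) = 24177 - 18 = 24159$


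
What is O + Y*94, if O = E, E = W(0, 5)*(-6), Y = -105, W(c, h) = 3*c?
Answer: -9870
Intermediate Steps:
E = 0 (E = (3*0)*(-6) = 0*(-6) = 0)
O = 0
O + Y*94 = 0 - 105*94 = 0 - 9870 = -9870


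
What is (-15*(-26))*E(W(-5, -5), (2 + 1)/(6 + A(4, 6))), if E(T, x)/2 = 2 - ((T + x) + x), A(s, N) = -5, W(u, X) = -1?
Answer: -2340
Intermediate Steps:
E(T, x) = 4 - 4*x - 2*T (E(T, x) = 2*(2 - ((T + x) + x)) = 2*(2 - (T + 2*x)) = 2*(2 + (-T - 2*x)) = 2*(2 - T - 2*x) = 4 - 4*x - 2*T)
(-15*(-26))*E(W(-5, -5), (2 + 1)/(6 + A(4, 6))) = (-15*(-26))*(4 - 4*(2 + 1)/(6 - 5) - 2*(-1)) = 390*(4 - 12/1 + 2) = 390*(4 - 12 + 2) = 390*(-6) = -2340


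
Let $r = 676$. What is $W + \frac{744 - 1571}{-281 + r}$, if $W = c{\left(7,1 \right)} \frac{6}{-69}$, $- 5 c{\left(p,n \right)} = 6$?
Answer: $- \frac{18073}{9085} \approx -1.9893$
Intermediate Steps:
$c{\left(p,n \right)} = - \frac{6}{5}$ ($c{\left(p,n \right)} = \left(- \frac{1}{5}\right) 6 = - \frac{6}{5}$)
$W = \frac{12}{115}$ ($W = - \frac{6 \frac{6}{-69}}{5} = - \frac{6 \cdot 6 \left(- \frac{1}{69}\right)}{5} = \left(- \frac{6}{5}\right) \left(- \frac{2}{23}\right) = \frac{12}{115} \approx 0.10435$)
$W + \frac{744 - 1571}{-281 + r} = \frac{12}{115} + \frac{744 - 1571}{-281 + 676} = \frac{12}{115} - \frac{827}{395} = - \frac{18073}{9085}$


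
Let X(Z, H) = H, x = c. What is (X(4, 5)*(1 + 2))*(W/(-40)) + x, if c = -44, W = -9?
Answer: -325/8 ≈ -40.625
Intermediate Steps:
x = -44
(X(4, 5)*(1 + 2))*(W/(-40)) + x = (5*(1 + 2))*(-9/(-40)) - 44 = (5*3)*(-9*(-1/40)) - 44 = 15*(9/40) - 44 = 27/8 - 44 = -325/8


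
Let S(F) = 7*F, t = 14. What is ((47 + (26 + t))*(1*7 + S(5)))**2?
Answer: 13351716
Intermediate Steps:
((47 + (26 + t))*(1*7 + S(5)))**2 = ((47 + (26 + 14))*(1*7 + 7*5))**2 = ((47 + 40)*(7 + 35))**2 = (87*42)**2 = 3654**2 = 13351716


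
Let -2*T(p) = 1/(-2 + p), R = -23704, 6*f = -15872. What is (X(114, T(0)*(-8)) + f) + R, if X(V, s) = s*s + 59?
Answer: -78859/3 ≈ -26286.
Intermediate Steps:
f = -7936/3 (f = (⅙)*(-15872) = -7936/3 ≈ -2645.3)
T(p) = -1/(2*(-2 + p))
X(V, s) = 59 + s² (X(V, s) = s² + 59 = 59 + s²)
(X(114, T(0)*(-8)) + f) + R = ((59 + (-1/(-4 + 2*0)*(-8))²) - 7936/3) - 23704 = ((59 + (-1/(-4 + 0)*(-8))²) - 7936/3) - 23704 = ((59 + (-1/(-4)*(-8))²) - 7936/3) - 23704 = ((59 + (-1*(-¼)*(-8))²) - 7936/3) - 23704 = ((59 + ((¼)*(-8))²) - 7936/3) - 23704 = ((59 + (-2)²) - 7936/3) - 23704 = ((59 + 4) - 7936/3) - 23704 = (63 - 7936/3) - 23704 = -7747/3 - 23704 = -78859/3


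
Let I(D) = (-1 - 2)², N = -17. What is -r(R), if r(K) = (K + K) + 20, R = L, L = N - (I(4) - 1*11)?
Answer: 10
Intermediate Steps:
I(D) = 9 (I(D) = (-3)² = 9)
L = -15 (L = -17 - (9 - 1*11) = -17 - (9 - 11) = -17 - 1*(-2) = -17 + 2 = -15)
R = -15
r(K) = 20 + 2*K (r(K) = 2*K + 20 = 20 + 2*K)
-r(R) = -(20 + 2*(-15)) = -(20 - 30) = -1*(-10) = 10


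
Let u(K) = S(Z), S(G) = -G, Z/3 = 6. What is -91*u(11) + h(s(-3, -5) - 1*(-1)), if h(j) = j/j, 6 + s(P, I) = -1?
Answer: 1639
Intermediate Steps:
Z = 18 (Z = 3*6 = 18)
s(P, I) = -7 (s(P, I) = -6 - 1 = -7)
u(K) = -18 (u(K) = -1*18 = -18)
h(j) = 1
-91*u(11) + h(s(-3, -5) - 1*(-1)) = -91*(-18) + 1 = 1638 + 1 = 1639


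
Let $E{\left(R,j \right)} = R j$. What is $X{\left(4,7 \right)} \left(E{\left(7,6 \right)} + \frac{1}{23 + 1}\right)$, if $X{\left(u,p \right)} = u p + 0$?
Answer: $\frac{7063}{6} \approx 1177.2$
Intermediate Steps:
$X{\left(u,p \right)} = p u$ ($X{\left(u,p \right)} = p u + 0 = p u$)
$X{\left(4,7 \right)} \left(E{\left(7,6 \right)} + \frac{1}{23 + 1}\right) = 7 \cdot 4 \left(7 \cdot 6 + \frac{1}{23 + 1}\right) = 28 \left(42 + \frac{1}{24}\right) = 28 \cdot \frac{1009}{24} = \frac{7063}{6}$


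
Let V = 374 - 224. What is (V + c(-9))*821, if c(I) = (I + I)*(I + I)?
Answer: 389154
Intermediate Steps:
V = 150
c(I) = 4*I² (c(I) = (2*I)*(2*I) = 4*I²)
(V + c(-9))*821 = (150 + 4*(-9)²)*821 = (150 + 4*81)*821 = (150 + 324)*821 = 474*821 = 389154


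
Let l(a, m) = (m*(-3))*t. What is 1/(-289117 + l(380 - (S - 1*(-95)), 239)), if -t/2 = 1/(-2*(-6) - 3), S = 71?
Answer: -3/866873 ≈ -3.4607e-6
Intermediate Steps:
t = -2/9 (t = -2/(-2*(-6) - 3) = -2/(12 - 3) = -2/9 ≈ -0.22222)
l(a, m) = 2*m/3 (l(a, m) = (m*(-3))*(-2/9) = -3*m*(-2/9) = 2*m/3)
1/(-289117 + l(380 - (S - 1*(-95)), 239)) = 1/(-289117 + (⅔)*239) = 1/(-289117 + 478/3) = 1/(-866873/3) = -3/866873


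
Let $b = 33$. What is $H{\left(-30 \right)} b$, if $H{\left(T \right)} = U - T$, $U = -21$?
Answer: $297$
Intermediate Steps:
$H{\left(T \right)} = -21 - T$
$H{\left(-30 \right)} b = \left(-21 - -30\right) 33 = \left(-21 + 30\right) 33 = 9 \cdot 33 = 297$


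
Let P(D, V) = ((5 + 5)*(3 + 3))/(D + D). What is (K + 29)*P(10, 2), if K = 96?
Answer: 375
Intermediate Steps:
P(D, V) = 30/D (P(D, V) = (10*6)/((2*D)) = 60*(1/(2*D)) = 30/D)
(K + 29)*P(10, 2) = (96 + 29)*(30/10) = 125*(30*(⅒)) = 125*3 = 375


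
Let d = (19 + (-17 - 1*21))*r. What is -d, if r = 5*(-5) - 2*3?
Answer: -589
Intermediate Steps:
r = -31 (r = -25 - 6 = -31)
d = 589 (d = (19 + (-17 - 1*21))*(-31) = (19 + (-17 - 21))*(-31) = (19 - 38)*(-31) = -19*(-31) = 589)
-d = -1*589 = -589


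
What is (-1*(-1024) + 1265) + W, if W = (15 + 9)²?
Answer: 2865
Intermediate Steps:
W = 576 (W = 24² = 576)
(-1*(-1024) + 1265) + W = (-1*(-1024) + 1265) + 576 = (1024 + 1265) + 576 = 2289 + 576 = 2865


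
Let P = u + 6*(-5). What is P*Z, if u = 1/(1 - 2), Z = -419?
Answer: 12989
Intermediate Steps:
u = -1 (u = 1/(-1) = -1)
P = -31 (P = -1 + 6*(-5) = -1 - 30 = -31)
P*Z = -31*(-419) = 12989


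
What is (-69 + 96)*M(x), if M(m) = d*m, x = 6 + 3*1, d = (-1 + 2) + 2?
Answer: 729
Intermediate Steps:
d = 3 (d = 1 + 2 = 3)
x = 9 (x = 6 + 3 = 9)
M(m) = 3*m
(-69 + 96)*M(x) = (-69 + 96)*(3*9) = 27*27 = 729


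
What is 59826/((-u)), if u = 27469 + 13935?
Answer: -29913/20702 ≈ -1.4449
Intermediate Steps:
u = 41404
59826/((-u)) = 59826/((-1*41404)) = 59826/(-41404) = 59826*(-1/41404) = -29913/20702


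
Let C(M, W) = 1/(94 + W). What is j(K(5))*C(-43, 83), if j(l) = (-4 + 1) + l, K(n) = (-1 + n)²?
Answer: 13/177 ≈ 0.073446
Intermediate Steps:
j(l) = -3 + l
j(K(5))*C(-43, 83) = (-3 + (-1 + 5)²)/(94 + 83) = (-3 + 4²)/177 = (-3 + 16)*(1/177) = 13*(1/177) = 13/177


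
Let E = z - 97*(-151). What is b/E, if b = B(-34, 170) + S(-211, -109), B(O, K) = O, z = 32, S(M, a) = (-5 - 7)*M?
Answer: 2498/14679 ≈ 0.17018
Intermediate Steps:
S(M, a) = -12*M
b = 2498 (b = -34 - 12*(-211) = -34 + 2532 = 2498)
E = 14679 (E = 32 - 97*(-151) = 32 + 14647 = 14679)
b/E = 2498/14679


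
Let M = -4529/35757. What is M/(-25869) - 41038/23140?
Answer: -18979978134797/10702224927810 ≈ -1.7735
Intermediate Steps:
M = -4529/35757 (M = -4529*1/35757 = -4529/35757 ≈ -0.12666)
M/(-25869) - 41038/23140 = -4529/35757/(-25869) - 41038/23140 = -4529/35757*(-1/25869) - 41038*1/23140 = 4529/924997833 - 20519/11570 = -18979978134797/10702224927810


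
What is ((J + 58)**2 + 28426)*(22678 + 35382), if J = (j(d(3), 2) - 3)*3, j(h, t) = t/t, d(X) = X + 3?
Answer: 1807407800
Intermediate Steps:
d(X) = 3 + X
j(h, t) = 1
J = -6 (J = (1 - 3)*3 = -2*3 = -6)
((J + 58)**2 + 28426)*(22678 + 35382) = ((-6 + 58)**2 + 28426)*(22678 + 35382) = (52**2 + 28426)*58060 = (2704 + 28426)*58060 = 31130*58060 = 1807407800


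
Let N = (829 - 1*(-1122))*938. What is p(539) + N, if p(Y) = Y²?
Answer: 2120559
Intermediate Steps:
N = 1830038 (N = (829 + 1122)*938 = 1951*938 = 1830038)
p(539) + N = 539² + 1830038 = 290521 + 1830038 = 2120559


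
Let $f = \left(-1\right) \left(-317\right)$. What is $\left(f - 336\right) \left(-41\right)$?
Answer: $779$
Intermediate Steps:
$f = 317$
$\left(f - 336\right) \left(-41\right) = \left(317 - 336\right) \left(-41\right) = \left(-19\right) \left(-41\right) = 779$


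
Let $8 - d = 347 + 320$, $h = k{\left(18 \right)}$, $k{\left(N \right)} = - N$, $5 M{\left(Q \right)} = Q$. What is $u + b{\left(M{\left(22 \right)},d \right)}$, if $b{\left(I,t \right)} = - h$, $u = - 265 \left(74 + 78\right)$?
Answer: $-40262$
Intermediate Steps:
$M{\left(Q \right)} = \frac{Q}{5}$
$h = -18$ ($h = \left(-1\right) 18 = -18$)
$u = -40280$ ($u = \left(-265\right) 152 = -40280$)
$d = -659$ ($d = 8 - \left(347 + 320\right) = 8 - 667 = -659$)
$b{\left(I,t \right)} = 18$ ($b{\left(I,t \right)} = \left(-1\right) \left(-18\right) = 18$)
$u + b{\left(M{\left(22 \right)},d \right)} = -40280 + 18 = -40262$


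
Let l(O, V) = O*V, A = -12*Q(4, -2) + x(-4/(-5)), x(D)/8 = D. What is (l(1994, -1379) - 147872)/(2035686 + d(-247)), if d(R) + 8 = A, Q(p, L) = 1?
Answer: -7243995/5089181 ≈ -1.4234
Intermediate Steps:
x(D) = 8*D
A = -28/5 (A = -12*1 + 8*(-4/(-5)) = -12 + 8*(-4*(-⅕)) = -12 + 8*(⅘) = -12 + 32/5 = -28/5 ≈ -5.6000)
d(R) = -68/5 (d(R) = -8 - 28/5 = -68/5)
(l(1994, -1379) - 147872)/(2035686 + d(-247)) = (1994*(-1379) - 147872)/(2035686 - 68/5) = (-2749726 - 147872)/(10178362/5) = -2897598*5/10178362 = -7243995/5089181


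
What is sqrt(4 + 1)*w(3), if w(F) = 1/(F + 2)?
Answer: sqrt(5)/5 ≈ 0.44721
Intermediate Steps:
w(F) = 1/(2 + F)
sqrt(4 + 1)*w(3) = sqrt(4 + 1)/(2 + 3) = sqrt(5)/5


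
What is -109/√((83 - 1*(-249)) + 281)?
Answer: -109*√613/613 ≈ -4.4025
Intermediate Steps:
-109/√((83 - 1*(-249)) + 281) = -109/√((83 + 249) + 281) = -109/√(332 + 281) = -109*√613/613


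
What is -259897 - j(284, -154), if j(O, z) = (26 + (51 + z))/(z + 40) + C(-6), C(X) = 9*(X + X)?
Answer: -29616023/114 ≈ -2.5979e+5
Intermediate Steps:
C(X) = 18*X (C(X) = 9*(2*X) = 18*X)
j(O, z) = -108 + (77 + z)/(40 + z) (j(O, z) = (26 + (51 + z))/(z + 40) + 18*(-6) = (77 + z)/(40 + z) - 108 = -108 + (77 + z)/(40 + z))
-259897 - j(284, -154) = -259897 - (-4243 - 107*(-154))/(40 - 154) = -259897 - (-4243 + 16478)/(-114) = -259897 - (-1)*12235/114 = -259897 - 1*(-12235/114) = -259897 + 12235/114 = -29616023/114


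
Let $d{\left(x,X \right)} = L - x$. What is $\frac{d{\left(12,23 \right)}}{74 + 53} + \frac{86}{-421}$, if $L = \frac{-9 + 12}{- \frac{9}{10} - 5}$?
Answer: $- \frac{955096}{3154553} \approx -0.30277$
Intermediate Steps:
$L = - \frac{30}{59}$ ($L = \frac{3}{\left(-9\right) \frac{1}{10} - 5} = \frac{3}{- \frac{9}{10} - 5} = \frac{3}{- \frac{59}{10}} = 3 \left(- \frac{10}{59}\right) = - \frac{30}{59} \approx -0.50847$)
$d{\left(x,X \right)} = - \frac{30}{59} - x$
$\frac{d{\left(12,23 \right)}}{74 + 53} + \frac{86}{-421} = \frac{- \frac{30}{59} - 12}{74 + 53} + \frac{86}{-421} = \frac{- \frac{30}{59} - 12}{127} + 86 \left(- \frac{1}{421}\right) = \left(- \frac{738}{59}\right) \frac{1}{127} - \frac{86}{421} = - \frac{738}{7493} - \frac{86}{421} = - \frac{955096}{3154553}$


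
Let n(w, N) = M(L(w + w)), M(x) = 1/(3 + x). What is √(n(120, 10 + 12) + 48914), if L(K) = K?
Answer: √35658309/27 ≈ 221.17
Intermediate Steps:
n(w, N) = 1/(3 + 2*w) (n(w, N) = 1/(3 + (w + w)) = 1/(3 + 2*w))
√(n(120, 10 + 12) + 48914) = √(1/(3 + 2*120) + 48914) = √(1/(3 + 240) + 48914) = √(1/243 + 48914) = √(11886103/243) = √35658309/27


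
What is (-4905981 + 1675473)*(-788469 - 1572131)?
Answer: 7625937184800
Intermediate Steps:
(-4905981 + 1675473)*(-788469 - 1572131) = -3230508*(-2360600) = 7625937184800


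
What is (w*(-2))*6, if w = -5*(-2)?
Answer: -120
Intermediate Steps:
w = 10
(w*(-2))*6 = (10*(-2))*6 = -20*6 = -120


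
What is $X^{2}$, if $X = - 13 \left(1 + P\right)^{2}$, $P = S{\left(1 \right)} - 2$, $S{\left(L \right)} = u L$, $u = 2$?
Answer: $169$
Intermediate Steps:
$S{\left(L \right)} = 2 L$
$P = 0$ ($P = 2 \cdot 1 - 2 = 2 - 2 = 0$)
$X = -13$ ($X = - 13 \left(1 + 0\right)^{2} = - 13 \cdot 1^{2} = \left(-13\right) 1 = -13$)
$X^{2} = \left(-13\right)^{2} = 169$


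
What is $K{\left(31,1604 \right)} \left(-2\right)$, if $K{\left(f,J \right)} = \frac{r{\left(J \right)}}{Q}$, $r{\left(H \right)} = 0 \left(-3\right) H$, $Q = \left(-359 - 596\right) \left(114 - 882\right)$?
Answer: $0$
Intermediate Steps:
$Q = 733440$ ($Q = \left(-955\right) \left(-768\right) = 733440$)
$r{\left(H \right)} = 0$ ($r{\left(H \right)} = 0 H = 0$)
$K{\left(f,J \right)} = 0$ ($K{\left(f,J \right)} = \frac{0}{733440} = 0 \cdot \frac{1}{733440} = 0$)
$K{\left(31,1604 \right)} \left(-2\right) = 0 \left(-2\right) = 0$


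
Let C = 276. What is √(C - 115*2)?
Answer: √46 ≈ 6.7823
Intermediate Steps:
√(C - 115*2) = √(276 - 115*2) = √(276 - 230) = √46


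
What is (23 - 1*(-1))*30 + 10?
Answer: 730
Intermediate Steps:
(23 - 1*(-1))*30 + 10 = (23 + 1)*30 + 10 = 24*30 + 10 = 720 + 10 = 730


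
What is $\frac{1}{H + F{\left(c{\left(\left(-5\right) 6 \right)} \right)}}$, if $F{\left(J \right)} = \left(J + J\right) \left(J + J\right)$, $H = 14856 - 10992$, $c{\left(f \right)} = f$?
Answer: $\frac{1}{7464} \approx 0.00013398$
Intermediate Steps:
$H = 3864$
$F{\left(J \right)} = 4 J^{2}$ ($F{\left(J \right)} = 2 J 2 J = 4 J^{2}$)
$\frac{1}{H + F{\left(c{\left(\left(-5\right) 6 \right)} \right)}} = \frac{1}{3864 + 4 \left(\left(-5\right) 6\right)^{2}} = \frac{1}{3864 + 4 \left(-30\right)^{2}} = \frac{1}{3864 + 4 \cdot 900} = \frac{1}{3864 + 3600} = \frac{1}{7464}$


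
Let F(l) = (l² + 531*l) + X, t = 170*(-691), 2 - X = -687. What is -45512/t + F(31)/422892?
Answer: 303257/704820 ≈ 0.43026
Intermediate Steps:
X = 689 (X = 2 - 1*(-687) = 2 + 687 = 689)
t = -117470
F(l) = 689 + l² + 531*l (F(l) = (l² + 531*l) + 689 = 689 + l² + 531*l)
-45512/t + F(31)/422892 = -45512/(-117470) + (689 + 31² + 531*31)/422892 = -45512*(-1/117470) + (689 + 961 + 16461)*(1/422892) = 22756/58735 + 18111*(1/422892) = 22756/58735 + 6037/140964 = 303257/704820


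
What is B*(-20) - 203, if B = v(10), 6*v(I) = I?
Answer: -709/3 ≈ -236.33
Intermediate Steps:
v(I) = I/6
B = 5/3 (B = (⅙)*10 = 5/3 ≈ 1.6667)
B*(-20) - 203 = (5/3)*(-20) - 203 = -100/3 - 203 = -709/3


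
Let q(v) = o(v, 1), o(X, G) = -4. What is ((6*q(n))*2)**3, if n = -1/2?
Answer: -110592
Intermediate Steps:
n = -1/2 (n = -1*1/2 = -1/2 ≈ -0.50000)
q(v) = -4
((6*q(n))*2)**3 = ((6*(-4))*2)**3 = (-24*2)**3 = (-48)**3 = -110592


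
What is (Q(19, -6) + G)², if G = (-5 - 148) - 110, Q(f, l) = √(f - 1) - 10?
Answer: 74547 - 1638*√2 ≈ 72231.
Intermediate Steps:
Q(f, l) = -10 + √(-1 + f) (Q(f, l) = √(-1 + f) - 10 = -10 + √(-1 + f))
G = -263 (G = -153 - 110 = -263)
(Q(19, -6) + G)² = ((-10 + √(-1 + 19)) - 263)² = ((-10 + √18) - 263)² = ((-10 + 3*√2) - 263)² = (-273 + 3*√2)²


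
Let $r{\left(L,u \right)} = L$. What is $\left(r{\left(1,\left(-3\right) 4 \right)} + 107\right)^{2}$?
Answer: $11664$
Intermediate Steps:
$\left(r{\left(1,\left(-3\right) 4 \right)} + 107\right)^{2} = \left(1 + 107\right)^{2} = 108^{2} = 11664$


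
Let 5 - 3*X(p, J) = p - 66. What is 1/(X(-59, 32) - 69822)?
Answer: -3/209336 ≈ -1.4331e-5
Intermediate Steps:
X(p, J) = 71/3 - p/3 (X(p, J) = 5/3 - (p - 66)/3 = 5/3 - (-66 + p)/3 = 5/3 + (22 - p/3) = 71/3 - p/3)
1/(X(-59, 32) - 69822) = 1/((71/3 - ⅓*(-59)) - 69822) = 1/((71/3 + 59/3) - 69822) = 1/(130/3 - 69822) = 1/(-209336/3) = -3/209336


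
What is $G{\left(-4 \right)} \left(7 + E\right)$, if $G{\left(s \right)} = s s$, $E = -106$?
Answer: $-1584$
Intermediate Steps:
$G{\left(s \right)} = s^{2}$
$G{\left(-4 \right)} \left(7 + E\right) = \left(-4\right)^{2} \left(7 - 106\right) = 16 \left(-99\right) = -1584$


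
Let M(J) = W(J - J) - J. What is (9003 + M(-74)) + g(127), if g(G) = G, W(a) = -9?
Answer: 9195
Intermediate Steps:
M(J) = -9 - J
(9003 + M(-74)) + g(127) = (9003 + (-9 - 1*(-74))) + 127 = (9003 + (-9 + 74)) + 127 = (9003 + 65) + 127 = 9068 + 127 = 9195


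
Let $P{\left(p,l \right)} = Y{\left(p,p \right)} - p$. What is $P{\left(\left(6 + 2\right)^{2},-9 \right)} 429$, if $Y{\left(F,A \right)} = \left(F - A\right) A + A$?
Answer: $0$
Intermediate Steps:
$Y{\left(F,A \right)} = A + A \left(F - A\right)$ ($Y{\left(F,A \right)} = A \left(F - A\right) + A = A + A \left(F - A\right)$)
$P{\left(p,l \right)} = 0$ ($P{\left(p,l \right)} = p \left(1 + p - p\right) - p = p 1 - p = p - p = 0$)
$P{\left(\left(6 + 2\right)^{2},-9 \right)} 429 = 0 \cdot 429 = 0$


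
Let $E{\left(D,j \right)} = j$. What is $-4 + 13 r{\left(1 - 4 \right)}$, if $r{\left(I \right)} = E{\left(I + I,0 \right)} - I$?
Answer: $35$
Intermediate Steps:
$r{\left(I \right)} = - I$ ($r{\left(I \right)} = 0 - I = - I$)
$-4 + 13 r{\left(1 - 4 \right)} = -4 + 13 \left(- (1 - 4)\right) = -4 + 13 \left(\left(-1\right) \left(-3\right)\right) = -4 + 13 \cdot 3 = -4 + 39 = 35$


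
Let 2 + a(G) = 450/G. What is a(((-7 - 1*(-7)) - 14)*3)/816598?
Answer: -89/5716186 ≈ -1.5570e-5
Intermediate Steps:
a(G) = -2 + 450/G
a(((-7 - 1*(-7)) - 14)*3)/816598 = (-2 + 450/((((-7 - 1*(-7)) - 14)*3)))/816598 = (-2 + 450/((((-7 + 7) - 14)*3)))*(1/816598) = (-2 + 450/(((0 - 14)*3)))*(1/816598) = (-2 + 450/((-14*3)))*(1/816598) = (-2 + 450/(-42))*(1/816598) = (-2 + 450*(-1/42))*(1/816598) = (-2 - 75/7)*(1/816598) = -89/7*1/816598 = -89/5716186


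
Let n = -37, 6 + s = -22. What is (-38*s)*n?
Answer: -39368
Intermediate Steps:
s = -28 (s = -6 - 22 = -28)
(-38*s)*n = -38*(-28)*(-37) = 1064*(-37) = -39368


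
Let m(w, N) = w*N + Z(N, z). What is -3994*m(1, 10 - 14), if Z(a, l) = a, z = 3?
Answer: 31952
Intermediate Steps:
m(w, N) = N + N*w (m(w, N) = w*N + N = N*w + N = N + N*w)
-3994*m(1, 10 - 14) = -3994*(10 - 14)*(1 + 1) = -(-15976)*2 = -3994*(-8) = 31952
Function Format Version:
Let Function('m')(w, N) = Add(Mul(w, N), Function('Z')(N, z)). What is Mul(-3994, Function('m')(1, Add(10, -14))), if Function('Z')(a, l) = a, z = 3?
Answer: 31952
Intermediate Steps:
Function('m')(w, N) = Add(N, Mul(N, w)) (Function('m')(w, N) = Add(Mul(w, N), N) = Add(Mul(N, w), N) = Add(N, Mul(N, w)))
Mul(-3994, Function('m')(1, Add(10, -14))) = Mul(-3994, Mul(Add(10, -14), Add(1, 1))) = Mul(-3994, Mul(-4, 2)) = Mul(-3994, -8) = 31952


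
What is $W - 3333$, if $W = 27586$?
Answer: $24253$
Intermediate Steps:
$W - 3333 = 27586 - 3333 = 24253$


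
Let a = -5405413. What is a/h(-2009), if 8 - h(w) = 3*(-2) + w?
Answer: -5405413/2023 ≈ -2672.0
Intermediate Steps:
h(w) = 14 - w (h(w) = 8 - (3*(-2) + w) = 8 - (-6 + w) = 8 + (6 - w) = 14 - w)
a/h(-2009) = -5405413/(14 - 1*(-2009)) = -5405413/(14 + 2009) = -5405413/2023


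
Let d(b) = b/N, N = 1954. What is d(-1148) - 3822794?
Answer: -3734870312/977 ≈ -3.8228e+6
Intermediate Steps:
d(b) = b/1954
d(-1148) - 3822794 = (1/1954)*(-1148) - 3822794 = -574/977 - 3822794 = -3734870312/977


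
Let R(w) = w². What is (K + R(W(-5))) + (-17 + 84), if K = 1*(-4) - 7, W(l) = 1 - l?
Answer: 92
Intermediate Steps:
K = -11 (K = -4 - 7 = -11)
(K + R(W(-5))) + (-17 + 84) = (-11 + (1 - 1*(-5))²) + (-17 + 84) = (-11 + (1 + 5)²) + 67 = (-11 + 6²) + 67 = (-11 + 36) + 67 = 25 + 67 = 92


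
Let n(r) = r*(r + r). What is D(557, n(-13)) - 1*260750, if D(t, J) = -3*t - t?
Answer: -262978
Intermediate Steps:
n(r) = 2*r² (n(r) = r*(2*r) = 2*r²)
D(t, J) = -4*t
D(557, n(-13)) - 1*260750 = -4*557 - 1*260750 = -2228 - 260750 = -262978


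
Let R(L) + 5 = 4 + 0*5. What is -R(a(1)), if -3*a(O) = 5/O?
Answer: 1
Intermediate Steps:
a(O) = -5/(3*O)
R(L) = -1 (R(L) = -5 + (4 + 0*5) = -5 + (4 + 0) = -5 + 4 = -1)
-R(a(1)) = -1*(-1) = 1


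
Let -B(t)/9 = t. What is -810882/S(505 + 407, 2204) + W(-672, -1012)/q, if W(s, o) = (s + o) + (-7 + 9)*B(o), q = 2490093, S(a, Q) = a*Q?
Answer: -17420539285/43905319776 ≈ -0.39678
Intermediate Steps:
B(t) = -9*t
S(a, Q) = Q*a
W(s, o) = s - 17*o (W(s, o) = (s + o) + (-7 + 9)*(-9*o) = (o + s) + 2*(-9*o) = (o + s) - 18*o = s - 17*o)
-810882/S(505 + 407, 2204) + W(-672, -1012)/q = -810882*1/(2204*(505 + 407)) + (-672 - 17*(-1012))/2490093 = -810882/(2204*912) + (-672 + 17204)*(1/2490093) = -810882/2010048 + 16532*(1/2490093) = -810882*1/2010048 + 16532/2490093 = -7113/17632 + 16532/2490093 = -17420539285/43905319776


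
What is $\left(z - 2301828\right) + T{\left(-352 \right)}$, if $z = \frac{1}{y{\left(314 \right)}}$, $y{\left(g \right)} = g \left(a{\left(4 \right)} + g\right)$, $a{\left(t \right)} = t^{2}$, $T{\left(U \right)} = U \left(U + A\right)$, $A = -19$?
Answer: $- \frac{224983474319}{103620} \approx -2.1712 \cdot 10^{6}$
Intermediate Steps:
$T{\left(U \right)} = U \left(-19 + U\right)$ ($T{\left(U \right)} = U \left(U - 19\right) = U \left(-19 + U\right)$)
$y{\left(g \right)} = g \left(16 + g\right)$ ($y{\left(g \right)} = g \left(4^{2} + g\right) = g \left(16 + g\right)$)
$z = \frac{1}{103620}$ ($z = \frac{1}{314 \left(16 + 314\right)} = \frac{1}{314 \cdot 330} = \frac{1}{103620} \approx 9.6506 \cdot 10^{-6}$)
$\left(z - 2301828\right) + T{\left(-352 \right)} = \left(\frac{1}{103620} - 2301828\right) - 352 \left(-19 - 352\right) = \left(\frac{1}{103620} - 2301828\right) - -130592 = - \frac{238515417359}{103620} + 130592 = - \frac{224983474319}{103620}$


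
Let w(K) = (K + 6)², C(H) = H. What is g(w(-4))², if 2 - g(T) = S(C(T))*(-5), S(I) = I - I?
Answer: 4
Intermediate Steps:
w(K) = (6 + K)²
S(I) = 0
g(T) = 2 (g(T) = 2 - 0*(-5) = 2 - 1*0 = 2 + 0 = 2)
g(w(-4))² = 2² = 4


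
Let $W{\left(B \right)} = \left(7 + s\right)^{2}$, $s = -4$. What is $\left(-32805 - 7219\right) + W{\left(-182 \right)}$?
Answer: $-40015$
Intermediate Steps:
$W{\left(B \right)} = 9$ ($W{\left(B \right)} = \left(7 - 4\right)^{2} = 3^{2} = 9$)
$\left(-32805 - 7219\right) + W{\left(-182 \right)} = \left(-32805 - 7219\right) + 9 = -40024 + 9 = -40015$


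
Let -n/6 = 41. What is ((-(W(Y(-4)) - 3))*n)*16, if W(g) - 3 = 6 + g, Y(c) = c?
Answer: 7872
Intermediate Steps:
W(g) = 9 + g (W(g) = 3 + (6 + g) = 9 + g)
n = -246 (n = -6*41 = -246)
((-(W(Y(-4)) - 3))*n)*16 = (-((9 - 4) - 3)*(-246))*16 = (-(5 - 3)*(-246))*16 = (-1*2*(-246))*16 = -2*(-246)*16 = 492*16 = 7872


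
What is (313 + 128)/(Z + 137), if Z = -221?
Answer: -21/4 ≈ -5.2500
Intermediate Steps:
(313 + 128)/(Z + 137) = (313 + 128)/(-221 + 137) = 441/(-84) = 441*(-1/84) = -21/4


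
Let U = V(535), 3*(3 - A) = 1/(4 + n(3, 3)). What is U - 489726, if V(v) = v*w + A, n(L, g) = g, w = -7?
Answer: -10362829/21 ≈ -4.9347e+5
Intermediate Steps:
A = 62/21 (A = 3 - 1/(3*(4 + 3)) = 3 - ⅓/7 = 3 - ⅓*⅐ = 3 - 1/21 = 62/21 ≈ 2.9524)
V(v) = 62/21 - 7*v (V(v) = v*(-7) + 62/21 = -7*v + 62/21 = 62/21 - 7*v)
U = -78583/21 (U = 62/21 - 7*535 = 62/21 - 3745 = -78583/21 ≈ -3742.0)
U - 489726 = -78583/21 - 489726 = -10362829/21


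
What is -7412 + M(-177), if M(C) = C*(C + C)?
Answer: 55246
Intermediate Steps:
M(C) = 2*C**2 (M(C) = C*(2*C) = 2*C**2)
-7412 + M(-177) = -7412 + 2*(-177)**2 = -7412 + 2*31329 = -7412 + 62658 = 55246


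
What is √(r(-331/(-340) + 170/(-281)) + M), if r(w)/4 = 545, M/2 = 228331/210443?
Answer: √96640139944086/210443 ≈ 46.714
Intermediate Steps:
M = 456662/210443 (M = 2*(228331/210443) = 456662/210443 ≈ 2.1700)
r(w) = 2180 (r(w) = 4*545 = 2180)
√(r(-331/(-340) + 170/(-281)) + M) = √(2180 + 456662/210443) = √(459222402/210443) = √96640139944086/210443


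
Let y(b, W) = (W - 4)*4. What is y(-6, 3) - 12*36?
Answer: -436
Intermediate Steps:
y(b, W) = -16 + 4*W (y(b, W) = (-4 + W)*4 = -16 + 4*W)
y(-6, 3) - 12*36 = (-16 + 4*3) - 12*36 = (-16 + 12) - 432 = -4 - 432 = -436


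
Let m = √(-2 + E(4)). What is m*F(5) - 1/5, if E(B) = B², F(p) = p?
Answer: -⅕ + 5*√14 ≈ 18.508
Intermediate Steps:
m = √14 (m = √(-2 + 4²) = √(-2 + 16) = √14 ≈ 3.7417)
m*F(5) - 1/5 = √14*5 - 1/5 = 5*√14 - 1*⅕ = 5*√14 - ⅕ = -⅕ + 5*√14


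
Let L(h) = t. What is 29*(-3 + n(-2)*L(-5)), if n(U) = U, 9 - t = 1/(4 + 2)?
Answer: -1798/3 ≈ -599.33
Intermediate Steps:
t = 53/6 (t = 9 - 1/(4 + 2) = 9 - 1/6 = 53/6 ≈ 8.8333)
L(h) = 53/6
29*(-3 + n(-2)*L(-5)) = 29*(-3 - 2*53/6) = 29*(-3 - 53/3) = 29*(-62/3) = -1798/3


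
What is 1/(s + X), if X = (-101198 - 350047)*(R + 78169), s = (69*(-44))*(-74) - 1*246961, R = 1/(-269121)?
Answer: -89707/3164270238967899 ≈ -2.8350e-11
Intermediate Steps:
R = -1/269121 ≈ -3.7158e-6
s = -22297 (s = -3036*(-74) - 246961 = 224664 - 246961 = -22297)
X = -3164268238770920/89707 (X = (-101198 - 350047)*(-1/269121 + 78169) = -451245*21036919448/269121 = -3164268238770920/89707 ≈ -3.5273e+10)
1/(s + X) = 1/(-22297 - 3164268238770920/89707) = 1/(-3164270238967899/89707) = -89707/3164270238967899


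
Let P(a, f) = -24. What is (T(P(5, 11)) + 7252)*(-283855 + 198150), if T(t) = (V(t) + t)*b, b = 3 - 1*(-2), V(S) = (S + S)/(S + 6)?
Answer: -1837172380/3 ≈ -6.1239e+8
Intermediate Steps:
V(S) = 2*S/(6 + S) (V(S) = (2*S)/(6 + S) = 2*S/(6 + S))
b = 5 (b = 3 + 2 = 5)
T(t) = 5*t + 10*t/(6 + t) (T(t) = (2*t/(6 + t) + t)*5 = (t + 2*t/(6 + t))*5 = 5*t + 10*t/(6 + t))
(T(P(5, 11)) + 7252)*(-283855 + 198150) = (5*(-24)*(8 - 24)/(6 - 24) + 7252)*(-283855 + 198150) = (5*(-24)*(-16)/(-18) + 7252)*(-85705) = (5*(-24)*(-1/18)*(-16) + 7252)*(-85705) = (-320/3 + 7252)*(-85705) = (21436/3)*(-85705) = -1837172380/3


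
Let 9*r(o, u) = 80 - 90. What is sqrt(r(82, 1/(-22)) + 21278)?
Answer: 14*sqrt(977)/3 ≈ 145.87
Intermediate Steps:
r(o, u) = -10/9 (r(o, u) = (80 - 90)/9 = (1/9)*(-10) = -10/9)
sqrt(r(82, 1/(-22)) + 21278) = sqrt(-10/9 + 21278) = sqrt(191492/9) = 14*sqrt(977)/3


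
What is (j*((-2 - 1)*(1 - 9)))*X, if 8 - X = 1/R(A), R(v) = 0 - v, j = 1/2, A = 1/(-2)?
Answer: 72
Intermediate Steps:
A = -½ ≈ -0.50000
j = ½ ≈ 0.50000
R(v) = -v
X = 6 (X = 8 - 1/((-1*(-½))) = 8 - 1/½ = 8 - 1*2 = 8 - 2 = 6)
(j*((-2 - 1)*(1 - 9)))*X = (((-2 - 1)*(1 - 9))/2)*6 = ((-3*(-8))/2)*6 = ((½)*24)*6 = 12*6 = 72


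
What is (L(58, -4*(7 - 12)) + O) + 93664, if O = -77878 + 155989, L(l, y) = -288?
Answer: 171487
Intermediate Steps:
O = 78111
(L(58, -4*(7 - 12)) + O) + 93664 = (-288 + 78111) + 93664 = 77823 + 93664 = 171487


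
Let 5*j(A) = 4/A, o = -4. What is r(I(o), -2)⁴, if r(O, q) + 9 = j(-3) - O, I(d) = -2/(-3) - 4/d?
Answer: 723394816/50625 ≈ 14289.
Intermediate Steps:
j(A) = 4/(5*A) (j(A) = (4/A)/5 = 4/(5*A))
I(d) = ⅔ - 4/d (I(d) = -2*(-⅓) - 4/d = ⅔ - 4/d)
r(O, q) = -139/15 - O (r(O, q) = -9 + ((⅘)/(-3) - O) = -9 + ((⅘)*(-⅓) - O) = -9 + (-4/15 - O) = -139/15 - O)
r(I(o), -2)⁴ = (-139/15 - (⅔ - 4/(-4)))⁴ = (-139/15 - (⅔ - 4*(-¼)))⁴ = (-139/15 - (⅔ + 1))⁴ = (-139/15 - 1*5/3)⁴ = (-139/15 - 5/3)⁴ = (-164/15)⁴ = 723394816/50625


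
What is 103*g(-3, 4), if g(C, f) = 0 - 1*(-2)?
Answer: 206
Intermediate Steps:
g(C, f) = 2 (g(C, f) = 0 + 2 = 2)
103*g(-3, 4) = 103*2 = 206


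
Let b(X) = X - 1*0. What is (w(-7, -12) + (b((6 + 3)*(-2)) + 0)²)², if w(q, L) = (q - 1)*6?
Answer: 76176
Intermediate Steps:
w(q, L) = -6 + 6*q (w(q, L) = (-1 + q)*6 = -6 + 6*q)
b(X) = X (b(X) = X + 0 = X)
(w(-7, -12) + (b((6 + 3)*(-2)) + 0)²)² = ((-6 + 6*(-7)) + ((6 + 3)*(-2) + 0)²)² = ((-6 - 42) + (9*(-2) + 0)²)² = (-48 + (-18 + 0)²)² = (-48 + (-18)²)² = (-48 + 324)² = 276² = 76176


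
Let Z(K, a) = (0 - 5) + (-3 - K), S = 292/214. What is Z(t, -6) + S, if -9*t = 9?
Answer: -603/107 ≈ -5.6355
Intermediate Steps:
S = 146/107 (S = 292*(1/214) = 146/107 ≈ 1.3645)
t = -1 (t = -⅑*9 = -1)
Z(K, a) = -8 - K (Z(K, a) = -5 + (-3 - K) = -8 - K)
Z(t, -6) + S = (-8 - 1*(-1)) + 146/107 = (-8 + 1) + 146/107 = -7 + 146/107 = -603/107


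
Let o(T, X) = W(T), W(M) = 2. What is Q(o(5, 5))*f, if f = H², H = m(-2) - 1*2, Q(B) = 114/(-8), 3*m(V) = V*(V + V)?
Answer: -19/3 ≈ -6.3333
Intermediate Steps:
m(V) = 2*V²/3 (m(V) = (V*(V + V))/3 = (V*(2*V))/3 = (2*V²)/3 = 2*V²/3)
o(T, X) = 2
Q(B) = -57/4 (Q(B) = 114*(-⅛) = -57/4)
H = ⅔ (H = (⅔)*(-2)² - 1*2 = (⅔)*4 - 2 = 8/3 - 2 = ⅔ ≈ 0.66667)
f = 4/9 (f = (⅔)² = 4/9 ≈ 0.44444)
Q(o(5, 5))*f = -57/4*4/9 = -19/3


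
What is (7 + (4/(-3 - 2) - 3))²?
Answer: 256/25 ≈ 10.240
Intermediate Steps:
(7 + (4/(-3 - 2) - 3))² = (7 + (4/(-5) - 3))² = (7 + (4*(-⅕) - 3))² = (7 + (-⅘ - 3))² = (7 - 19/5)² = (16/5)² = 256/25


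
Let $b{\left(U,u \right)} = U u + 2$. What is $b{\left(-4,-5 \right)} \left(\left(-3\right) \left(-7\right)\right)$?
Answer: $462$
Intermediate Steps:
$b{\left(U,u \right)} = 2 + U u$
$b{\left(-4,-5 \right)} \left(\left(-3\right) \left(-7\right)\right) = \left(2 - -20\right) \left(\left(-3\right) \left(-7\right)\right) = \left(2 + 20\right) 21 = 22 \cdot 21 = 462$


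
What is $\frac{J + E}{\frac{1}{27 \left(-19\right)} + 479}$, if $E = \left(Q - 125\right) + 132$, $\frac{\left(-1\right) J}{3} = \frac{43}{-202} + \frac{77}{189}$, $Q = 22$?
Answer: $\frac{2944677}{49636652} \approx 0.059325$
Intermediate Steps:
$J = - \frac{1061}{1818}$ ($J = - 3 \left(\frac{43}{-202} + \frac{77}{189}\right) = - 3 \left(43 \left(- \frac{1}{202}\right) + 77 \cdot \frac{1}{189}\right) = - 3 \left(- \frac{43}{202} + \frac{11}{27}\right) = \left(-3\right) \frac{1061}{5454} = - \frac{1061}{1818} \approx -0.58361$)
$E = 29$ ($E = \left(22 - 125\right) + 132 = -103 + 132 = 29$)
$\frac{J + E}{\frac{1}{27 \left(-19\right)} + 479} = \frac{- \frac{1061}{1818} + 29}{\frac{1}{27 \left(-19\right)} + 479} = \frac{51661}{1818 \left(\frac{1}{-513} + 479\right)} = \frac{51661}{1818 \left(- \frac{1}{513} + 479\right)} = \frac{51661}{1818 \cdot \frac{245726}{513}} = \frac{51661}{1818} \cdot \frac{513}{245726} = \frac{2944677}{49636652}$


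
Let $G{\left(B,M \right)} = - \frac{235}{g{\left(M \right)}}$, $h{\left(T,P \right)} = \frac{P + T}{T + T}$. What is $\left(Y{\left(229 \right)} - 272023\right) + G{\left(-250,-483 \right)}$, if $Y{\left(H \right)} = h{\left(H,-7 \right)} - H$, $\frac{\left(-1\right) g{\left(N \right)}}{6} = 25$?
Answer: $- \frac{1870357147}{6870} \approx -2.7225 \cdot 10^{5}$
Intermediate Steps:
$h{\left(T,P \right)} = \frac{P + T}{2 T}$
$g{\left(N \right)} = -150$ ($g{\left(N \right)} = \left(-6\right) 25 = -150$)
$G{\left(B,M \right)} = \frac{47}{30}$ ($G{\left(B,M \right)} = - \frac{235}{-150} = \left(-235\right) \left(- \frac{1}{150}\right) = \frac{47}{30}$)
$Y{\left(H \right)} = - H + \frac{-7 + H}{2 H}$ ($Y{\left(H \right)} = \frac{-7 + H}{2 H} - H = - H + \frac{-7 + H}{2 H}$)
$\left(Y{\left(229 \right)} - 272023\right) + G{\left(-250,-483 \right)} = \left(\left(\frac{1}{2} - 229 - \frac{7}{2 \cdot 229}\right) - 272023\right) + \frac{47}{30} = \left(\left(\frac{1}{2} - 229 - \frac{7}{458}\right) - 272023\right) + \frac{47}{30} = \left(- \frac{52330}{229} - 272023\right) + \frac{47}{30} = - \frac{62345597}{229} + \frac{47}{30} = - \frac{1870357147}{6870}$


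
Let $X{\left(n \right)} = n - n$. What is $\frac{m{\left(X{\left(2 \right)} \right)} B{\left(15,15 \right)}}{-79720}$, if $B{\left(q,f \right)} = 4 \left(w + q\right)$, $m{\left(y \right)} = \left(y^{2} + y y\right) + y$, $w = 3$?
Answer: $0$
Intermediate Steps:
$X{\left(n \right)} = 0$
$m{\left(y \right)} = y + 2 y^{2}$ ($m{\left(y \right)} = \left(y^{2} + y^{2}\right) + y = 2 y^{2} + y = y + 2 y^{2}$)
$B{\left(q,f \right)} = 12 + 4 q$ ($B{\left(q,f \right)} = 4 \left(3 + q\right) = 12 + 4 q$)
$\frac{m{\left(X{\left(2 \right)} \right)} B{\left(15,15 \right)}}{-79720} = \frac{0 \left(1 + 2 \cdot 0\right) \left(12 + 4 \cdot 15\right)}{-79720} = 0 \left(1 + 0\right) \left(12 + 60\right) \left(- \frac{1}{79720}\right) = 0 \cdot 1 \cdot 72 \left(- \frac{1}{79720}\right) = 0 \cdot 72 \left(- \frac{1}{79720}\right) = 0 \left(- \frac{1}{79720}\right) = 0$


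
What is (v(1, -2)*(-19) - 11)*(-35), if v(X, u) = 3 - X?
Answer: 1715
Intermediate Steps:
(v(1, -2)*(-19) - 11)*(-35) = ((3 - 1*1)*(-19) - 11)*(-35) = ((3 - 1)*(-19) - 11)*(-35) = (2*(-19) - 11)*(-35) = (-38 - 11)*(-35) = -49*(-35) = 1715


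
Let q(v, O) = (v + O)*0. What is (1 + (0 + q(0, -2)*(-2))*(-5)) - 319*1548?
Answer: -493811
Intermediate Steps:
q(v, O) = 0 (q(v, O) = (O + v)*0 = 0)
(1 + (0 + q(0, -2)*(-2))*(-5)) - 319*1548 = (1 + (0 + 0*(-2))*(-5)) - 319*1548 = (1 + (0 + 0)*(-5)) - 493812 = (1 + 0*(-5)) - 493812 = (1 + 0) - 493812 = 1 - 493812 = -493811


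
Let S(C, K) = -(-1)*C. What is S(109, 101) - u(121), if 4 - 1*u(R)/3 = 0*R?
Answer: 97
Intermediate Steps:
S(C, K) = C
u(R) = 12 (u(R) = 12 - 0*R = 12 - 3*0 = 12 + 0 = 12)
S(109, 101) - u(121) = 109 - 1*12 = 109 - 12 = 97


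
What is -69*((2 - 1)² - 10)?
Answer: 621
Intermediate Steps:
-69*((2 - 1)² - 10) = -69*(1² - 10) = -69*(1 - 10) = -69*(-9) = 621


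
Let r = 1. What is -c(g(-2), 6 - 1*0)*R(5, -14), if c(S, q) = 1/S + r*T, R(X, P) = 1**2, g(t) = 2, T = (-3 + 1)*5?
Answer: 19/2 ≈ 9.5000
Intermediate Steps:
T = -10 (T = -2*5 = -10)
R(X, P) = 1
c(S, q) = -10 + 1/S (c(S, q) = 1/S + 1*(-10) = 1/S - 10 = -10 + 1/S)
-c(g(-2), 6 - 1*0)*R(5, -14) = -(-10 + 1/2) = -(-19)/2 = -1*(-19/2) = 19/2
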